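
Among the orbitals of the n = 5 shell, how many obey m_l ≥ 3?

Go through l = 0, …, 4 (the values permitted for n = 5).
Orbitals with m_l ≥ 3, by l: l=3 → 1; l=4 → 2.
Total orbitals: 1 + 2 = 3.

3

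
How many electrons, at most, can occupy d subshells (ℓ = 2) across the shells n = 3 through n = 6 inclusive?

A d subshell (ℓ = 2) exists for every n ≥ 3, so shells n = 3, 4, 5, 6 each contribute one — 4 subshells.
Since each d subshell holds 2(2·2+1) = 10 electrons, the total is 4 × 10 = 40.

40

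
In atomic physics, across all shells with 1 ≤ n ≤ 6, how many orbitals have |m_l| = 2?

20

Count contributing orbitals for each principal shell:
n=3 → 2; n=4 → 4; n=5 → 6; n=6 → 8.
Total orbitals: 2 + 4 + 6 + 8 = 20.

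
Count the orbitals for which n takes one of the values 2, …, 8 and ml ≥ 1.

Count contributing orbitals for each principal shell:
n=2 → 1; n=3 → 3; n=4 → 6; n=5 → 10; n=6 → 15; n=7 → 21; n=8 → 28.
Total orbitals: 1 + 3 + 6 + 10 + 15 + 21 + 28 = 84.

84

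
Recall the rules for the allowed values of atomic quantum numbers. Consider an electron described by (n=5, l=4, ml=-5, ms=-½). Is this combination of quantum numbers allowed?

The magnetic quantum number must satisfy −l ≤ ml ≤ l. With l = 4, ml can only be -4, -3, -2, -1, 0, 1, 2, 3, 4, so ml = -5 is forbidden.

No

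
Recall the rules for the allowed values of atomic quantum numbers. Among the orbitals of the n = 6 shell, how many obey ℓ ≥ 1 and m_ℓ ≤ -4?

The n = 6 shell has ℓ = 0 through 5; check each.
Orbitals with ℓ ≥ 1 and m_ℓ ≤ -4, by ℓ: ℓ=4 → 1; ℓ=5 → 2.
Total orbitals: 1 + 2 = 3.

3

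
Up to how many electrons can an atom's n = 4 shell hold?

A shell holds 2n² electrons: 2 × 4² = 2 × 16 = 32.

32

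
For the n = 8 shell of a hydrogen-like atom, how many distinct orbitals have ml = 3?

5

The n = 8 shell has l = 0 through 7; check each.
Per l-value: l=3 → 1; l=4 → 1; l=5 → 1; l=6 → 1; l=7 → 1.
Total orbitals: 1 + 1 + 1 + 1 + 1 = 5.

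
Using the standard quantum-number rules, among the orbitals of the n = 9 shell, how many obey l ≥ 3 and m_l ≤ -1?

Go through l = 0, …, 8 (the values permitted for n = 9).
Orbitals with l ≥ 3 and m_l ≤ -1, by l: l=3 → 3; l=4 → 4; l=5 → 5; l=6 → 6; l=7 → 7; l=8 → 8.
Total orbitals: 3 + 4 + 5 + 6 + 7 + 8 = 33.

33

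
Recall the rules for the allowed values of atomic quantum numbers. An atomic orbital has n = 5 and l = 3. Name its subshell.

5f

l = 3 corresponds to the letter 'f', so the subshell is 5f.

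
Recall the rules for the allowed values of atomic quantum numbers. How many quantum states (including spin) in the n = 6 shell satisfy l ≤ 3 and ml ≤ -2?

With n = 6 the allowed l are 0, 1, …, 5.
Per l-value: l=2 → 1; l=3 → 2.
Orbitals: 1 + 2 = 3. Each orbital carries two spin states, so 3 × 2 = 6 states.

6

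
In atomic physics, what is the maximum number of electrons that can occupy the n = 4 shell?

A shell holds 2n² electrons: 2 × 4² = 2 × 16 = 32.

32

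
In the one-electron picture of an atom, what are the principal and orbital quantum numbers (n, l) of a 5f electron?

n = 5, l = 3

The leading integer gives n = 5; the letter 'f' means l = 3.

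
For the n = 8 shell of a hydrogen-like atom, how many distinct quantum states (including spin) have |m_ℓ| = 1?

28

With n = 8 the allowed ℓ are 0, 1, …, 7.
Contributions: ℓ=1 → 2; ℓ=2 → 2; ℓ=3 → 2; ℓ=4 → 2; ℓ=5 → 2; ℓ=6 → 2; ℓ=7 → 2.
Orbitals: 2 + 2 + 2 + 2 + 2 + 2 + 2 = 14. Each orbital carries two spin states, so 14 × 2 = 28 states.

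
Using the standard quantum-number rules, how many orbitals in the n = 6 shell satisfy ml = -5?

1

With n = 6 the allowed l are 0, 1, …, 5.
Contributions: l=5 → 1.
Total orbitals: 1.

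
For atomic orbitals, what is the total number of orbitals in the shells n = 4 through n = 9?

Shell n has n² orbitals: 4²=16 + 5²=25 + 6²=36 + 7²=49 + 8²=64 + 9²=81 = 271 orbitals.

271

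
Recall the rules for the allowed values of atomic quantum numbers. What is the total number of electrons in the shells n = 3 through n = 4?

50

Shell n has n² orbitals: 3²=9 + 4²=16 = 25 orbitals.
Two spin states per orbital: 2 × 25 = 50 electrons.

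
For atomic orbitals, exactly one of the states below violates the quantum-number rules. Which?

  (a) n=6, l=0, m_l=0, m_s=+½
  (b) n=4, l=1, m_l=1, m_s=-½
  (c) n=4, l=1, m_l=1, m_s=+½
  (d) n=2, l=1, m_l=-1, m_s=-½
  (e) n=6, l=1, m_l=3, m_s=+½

(e) has |m_l| = 3 > l = 1, violating −l ≤ m_l ≤ l.
The remaining sets (a), (b), (c), (d) satisfy all four rules.

(e)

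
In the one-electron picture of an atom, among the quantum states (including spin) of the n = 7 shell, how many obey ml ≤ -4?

Orbitals with ml ≤ -4, by l: l=4 → 1; l=5 → 2; l=6 → 3.
Orbitals: 1 + 2 + 3 = 6. Each orbital carries two spin states, so 6 × 2 = 12 states.

12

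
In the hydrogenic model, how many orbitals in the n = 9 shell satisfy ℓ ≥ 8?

For n = 9, ℓ ranges over 0 … 8.
The (ℓ, m_ℓ) pairs meeting ℓ ≥ 8 give: ℓ=8 → 17.
Total orbitals: 17.

17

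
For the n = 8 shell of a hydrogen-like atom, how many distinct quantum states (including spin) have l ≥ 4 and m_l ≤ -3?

28

Orbitals with l ≥ 4 and m_l ≤ -3, by l: l=4 → 2; l=5 → 3; l=6 → 4; l=7 → 5.
Orbitals: 2 + 3 + 4 + 5 = 14. Each orbital carries two spin states, so 14 × 2 = 28 states.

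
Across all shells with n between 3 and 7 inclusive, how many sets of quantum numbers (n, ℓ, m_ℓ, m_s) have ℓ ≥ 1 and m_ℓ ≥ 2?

70

For each n in the range, tally the orbitals obeying ℓ ≥ 1 and m_ℓ ≥ 2:
n=3 → 1; n=4 → 3; n=5 → 6; n=6 → 10; n=7 → 15.
Orbitals: 1 + 3 + 6 + 10 + 15 = 35. Including both spin states (m_s = ±1/2) gives 2 × 35 = 70 states.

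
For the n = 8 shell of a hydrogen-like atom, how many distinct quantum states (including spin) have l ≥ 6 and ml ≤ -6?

The n = 8 shell has l = 0 through 7; check each.
Orbitals with l ≥ 6 and ml ≤ -6, by l: l=6 → 1; l=7 → 2.
Orbitals: 1 + 2 = 3. Each orbital carries two spin states, so 3 × 2 = 6 states.

6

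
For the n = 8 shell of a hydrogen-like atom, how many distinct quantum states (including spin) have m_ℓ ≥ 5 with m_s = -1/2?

6

For n = 8, ℓ ranges over 0 … 7.
Contributions: ℓ=5 → 1; ℓ=6 → 2; ℓ=7 → 3.
Orbitals: 1 + 2 + 3 = 6. With m_s fixed to a single value there is one state per orbital, giving 6 states.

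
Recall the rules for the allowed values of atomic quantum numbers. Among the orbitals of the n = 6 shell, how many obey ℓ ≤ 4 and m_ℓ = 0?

5

The n = 6 shell has ℓ = 0 through 5; check each.
Contributions: ℓ=0 → 1; ℓ=1 → 1; ℓ=2 → 1; ℓ=3 → 1; ℓ=4 → 1.
Total orbitals: 1 + 1 + 1 + 1 + 1 = 5.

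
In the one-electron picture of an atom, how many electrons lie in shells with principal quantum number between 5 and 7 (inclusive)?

220

Shell n has n² orbitals: 5²=25 + 6²=36 + 7²=49 = 110 orbitals.
Two spin states per orbital: 2 × 110 = 220 electrons.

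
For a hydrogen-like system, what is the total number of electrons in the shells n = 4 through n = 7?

Shell n has n² orbitals: 4²=16 + 5²=25 + 6²=36 + 7²=49 = 126 orbitals.
Two spin states per orbital: 2 × 126 = 252 electrons.

252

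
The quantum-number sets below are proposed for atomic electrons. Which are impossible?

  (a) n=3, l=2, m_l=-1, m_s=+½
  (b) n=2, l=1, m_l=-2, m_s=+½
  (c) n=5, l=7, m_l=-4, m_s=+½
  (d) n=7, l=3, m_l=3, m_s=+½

(b) has |m_l| = 2 > l = 1, violating −l ≤ m_l ≤ l.
(c) has l = 7 ≥ n = 5, violating 0 ≤ l ≤ n−1.
The remaining sets (a), (d) satisfy all four rules.

(b) and (c)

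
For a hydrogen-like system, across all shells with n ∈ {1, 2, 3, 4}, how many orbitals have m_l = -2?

For each n in the range, tally the orbitals obeying m_l = -2:
n=3 → 1; n=4 → 2.
Total orbitals: 1 + 2 = 3.

3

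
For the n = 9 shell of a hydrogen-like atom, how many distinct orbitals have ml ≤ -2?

28

For n = 9, l ranges over 0 … 8.
Per l-value: l=2 → 1; l=3 → 2; l=4 → 3; l=5 → 4; l=6 → 5; l=7 → 6; l=8 → 7.
Total orbitals: 1 + 2 + 3 + 4 + 5 + 6 + 7 = 28.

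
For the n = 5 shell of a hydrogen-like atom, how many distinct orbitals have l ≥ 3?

16

Orbitals with l ≥ 3, by l: l=3 → 7; l=4 → 9.
Total orbitals: 7 + 9 = 16.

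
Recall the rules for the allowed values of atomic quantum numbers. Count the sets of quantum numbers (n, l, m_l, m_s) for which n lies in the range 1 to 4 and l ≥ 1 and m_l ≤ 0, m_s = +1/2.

Go shell by shell, enumerating (l, m_l) with l ≥ 1 and m_l ≤ 0:
n=2 → 2; n=3 → 5; n=4 → 9.
Orbitals: 2 + 5 + 9 = 16. With m_s fixed to +1/2 there is one state per orbital, so 16 states.

16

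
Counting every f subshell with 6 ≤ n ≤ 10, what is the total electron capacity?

An f subshell (l = 3) exists for every n ≥ 4, so shells n = 6, 7, 8, 9, 10 each contribute one — 5 subshells.
Since each f subshell holds 2(2·3+1) = 14 electrons, the total is 5 × 14 = 70.

70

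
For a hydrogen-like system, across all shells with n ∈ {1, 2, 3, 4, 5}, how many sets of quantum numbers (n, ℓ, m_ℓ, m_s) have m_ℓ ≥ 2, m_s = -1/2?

10

Treat each shell separately and count matching orbitals:
n=3 → 1; n=4 → 3; n=5 → 6.
Orbitals: 1 + 3 + 6 = 10. With m_s fixed to -1/2 there is one state per orbital, so 10 states.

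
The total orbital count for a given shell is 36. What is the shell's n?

n = 6

n² = 36 ⇒ n = 6.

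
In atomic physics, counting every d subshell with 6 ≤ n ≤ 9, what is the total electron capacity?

A d subshell (l = 2) exists for every n ≥ 3, so shells n = 6, 7, 8, 9 each contribute one — 4 subshells.
Since each d subshell holds 2(2·2+1) = 10 electrons, the total is 4 × 10 = 40.

40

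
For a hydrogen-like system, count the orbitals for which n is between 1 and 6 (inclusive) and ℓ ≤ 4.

Count contributing orbitals for each principal shell:
n=1 → 1; n=2 → 4; n=3 → 9; n=4 → 16; n=5 → 25; n=6 → 25.
Total orbitals: 1 + 4 + 9 + 16 + 25 + 25 = 80.

80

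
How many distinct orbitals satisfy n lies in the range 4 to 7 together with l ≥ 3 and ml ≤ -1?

Count contributing orbitals for each principal shell:
n=4 → 3; n=5 → 7; n=6 → 12; n=7 → 18.
Total orbitals: 3 + 7 + 12 + 18 = 40.

40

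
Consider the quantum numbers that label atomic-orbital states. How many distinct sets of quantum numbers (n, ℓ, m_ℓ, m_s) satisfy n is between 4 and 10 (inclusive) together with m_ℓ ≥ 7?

20

Go shell by shell, enumerating (ℓ, m_ℓ) with m_ℓ ≥ 7:
n=8 → 1; n=9 → 3; n=10 → 6.
Orbitals: 1 + 3 + 6 = 10. Including both spin states (m_s = ±1/2) gives 2 × 10 = 20 states.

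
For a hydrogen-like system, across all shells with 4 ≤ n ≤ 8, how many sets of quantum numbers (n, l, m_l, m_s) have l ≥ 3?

290

For each n in the range, tally the orbitals obeying l ≥ 3:
n=4 → 7; n=5 → 16; n=6 → 27; n=7 → 40; n=8 → 55.
Orbitals: 7 + 16 + 27 + 40 + 55 = 145. Including both spin states (m_s = ±1/2) gives 2 × 145 = 290 states.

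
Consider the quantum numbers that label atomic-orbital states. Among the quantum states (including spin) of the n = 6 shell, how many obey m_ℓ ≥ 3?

For n = 6, ℓ ranges over 0 … 5.
The (ℓ, m_ℓ) pairs meeting m_ℓ ≥ 3 give: ℓ=3 → 1; ℓ=4 → 2; ℓ=5 → 3.
Orbitals: 1 + 2 + 3 = 6. Each orbital carries two spin states, so 6 × 2 = 12 states.

12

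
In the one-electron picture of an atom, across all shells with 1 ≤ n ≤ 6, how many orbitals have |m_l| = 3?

Go shell by shell, enumerating (l, m_l) with |m_l| = 3:
n=4 → 2; n=5 → 4; n=6 → 6.
Total orbitals: 2 + 4 + 6 = 12.

12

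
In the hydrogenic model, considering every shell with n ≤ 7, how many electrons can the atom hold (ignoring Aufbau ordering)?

280

Total orbitals = 1² + 2² + 3² + 4² + 5² + 6² + 7² = 140. Doubling for spin gives 280 electrons.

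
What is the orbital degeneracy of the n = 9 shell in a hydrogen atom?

81

The n = 9 shell contains n² = 9² = 81 orbitals.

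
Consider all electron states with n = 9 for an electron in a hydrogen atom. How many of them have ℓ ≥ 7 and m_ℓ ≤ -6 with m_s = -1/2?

5

Orbitals with ℓ ≥ 7 and m_ℓ ≤ -6, by ℓ: ℓ=7 → 2; ℓ=8 → 3.
Orbitals: 2 + 3 = 5. With m_s fixed to a single value there is one state per orbital, giving 5 states.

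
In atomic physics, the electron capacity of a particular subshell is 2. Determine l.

l = 0 (s)

2(2l+1) = 2 ⇒ 2l+1 = 1 ⇒ l = 0.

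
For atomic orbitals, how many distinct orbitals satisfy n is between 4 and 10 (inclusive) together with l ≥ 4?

Per-shell orbital counts meeting the constraint:
n=5 → 9; n=6 → 20; n=7 → 33; n=8 → 48; n=9 → 65; n=10 → 84.
Total orbitals: 9 + 20 + 33 + 48 + 65 + 84 = 259.

259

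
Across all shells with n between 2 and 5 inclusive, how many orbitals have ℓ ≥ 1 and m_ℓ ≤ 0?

30

Per-shell orbital counts meeting the constraint:
n=2 → 2; n=3 → 5; n=4 → 9; n=5 → 14.
Total orbitals: 2 + 5 + 9 + 14 = 30.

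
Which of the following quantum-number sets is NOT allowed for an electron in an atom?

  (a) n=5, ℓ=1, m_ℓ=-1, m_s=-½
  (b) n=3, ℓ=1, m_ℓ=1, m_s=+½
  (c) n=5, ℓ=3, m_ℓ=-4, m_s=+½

(c)

(c) has |m_ℓ| = 4 > ℓ = 3, violating −ℓ ≤ m_ℓ ≤ ℓ.
The remaining sets (a), (b) satisfy all four rules.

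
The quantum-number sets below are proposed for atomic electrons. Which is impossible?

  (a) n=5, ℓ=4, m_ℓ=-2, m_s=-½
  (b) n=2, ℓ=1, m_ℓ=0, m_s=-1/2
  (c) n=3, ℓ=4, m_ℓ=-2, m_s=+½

(c)

(c) has ℓ = 4 ≥ n = 3, violating 0 ≤ ℓ ≤ n−1.
The remaining sets (a), (b) satisfy all four rules.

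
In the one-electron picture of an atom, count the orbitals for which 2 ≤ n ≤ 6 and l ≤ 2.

40

For each n in the range, tally the orbitals obeying l ≤ 2:
n=2 → 4; n=3 → 9; n=4 → 9; n=5 → 9; n=6 → 9.
Total orbitals: 4 + 9 + 9 + 9 + 9 = 40.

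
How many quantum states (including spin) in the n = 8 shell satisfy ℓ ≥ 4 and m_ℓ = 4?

8

With n = 8 the allowed ℓ are 0, 1, …, 7.
Per ℓ-value: ℓ=4 → 1; ℓ=5 → 1; ℓ=6 → 1; ℓ=7 → 1.
Orbitals: 1 + 1 + 1 + 1 = 4. Each orbital carries two spin states, so 4 × 2 = 8 states.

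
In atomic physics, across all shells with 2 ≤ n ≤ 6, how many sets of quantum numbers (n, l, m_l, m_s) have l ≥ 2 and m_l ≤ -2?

Per-shell orbital counts meeting the constraint:
n=3 → 1; n=4 → 3; n=5 → 6; n=6 → 10.
Orbitals: 1 + 3 + 6 + 10 = 20. Including both spin states (m_s = ±1/2) gives 2 × 20 = 40 states.

40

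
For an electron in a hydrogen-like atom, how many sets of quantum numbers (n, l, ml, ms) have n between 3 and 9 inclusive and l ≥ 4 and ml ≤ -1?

For each n in the range, tally the orbitals obeying l ≥ 4 and ml ≤ -1:
n=5 → 4; n=6 → 9; n=7 → 15; n=8 → 22; n=9 → 30.
Orbitals: 4 + 9 + 15 + 22 + 30 = 80. Including both spin states (ms = ±1/2) gives 2 × 80 = 160 states.

160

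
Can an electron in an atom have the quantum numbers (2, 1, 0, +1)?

Invalid

The spin quantum number for an electron can only be m_s = +1/2 or −1/2; m_s = +1 is not one of those.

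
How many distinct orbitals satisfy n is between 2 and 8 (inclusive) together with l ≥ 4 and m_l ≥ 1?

Go shell by shell, enumerating (l, m_l) with l ≥ 4 and m_l ≥ 1:
n=5 → 4; n=6 → 9; n=7 → 15; n=8 → 22.
Total orbitals: 4 + 9 + 15 + 22 = 50.

50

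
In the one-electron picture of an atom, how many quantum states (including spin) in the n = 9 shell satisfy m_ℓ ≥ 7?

6

For n = 9, ℓ ranges over 0 … 8.
Orbitals with m_ℓ ≥ 7, by ℓ: ℓ=7 → 1; ℓ=8 → 2.
Orbitals: 1 + 2 = 3. Each orbital carries two spin states, so 3 × 2 = 6 states.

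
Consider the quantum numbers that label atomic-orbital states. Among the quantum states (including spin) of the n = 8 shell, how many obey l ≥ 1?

126

Go through l = 0, …, 7 (the values permitted for n = 8).
Contributions: l=1 → 3; l=2 → 5; l=3 → 7; l=4 → 9; l=5 → 11; l=6 → 13; l=7 → 15.
Orbitals: 3 + 5 + 7 + 9 + 11 + 13 + 15 = 63. Each orbital carries two spin states, so 63 × 2 = 126 states.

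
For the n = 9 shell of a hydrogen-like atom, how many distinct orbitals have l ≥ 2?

77

With n = 9 the allowed l are 0, 1, …, 8.
The (l, ml) pairs meeting l ≥ 2 give: l=2 → 5; l=3 → 7; l=4 → 9; l=5 → 11; l=6 → 13; l=7 → 15; l=8 → 17.
Total orbitals: 5 + 7 + 9 + 11 + 13 + 15 + 17 = 77.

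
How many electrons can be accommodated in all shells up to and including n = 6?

182

Total orbitals = 1² + 2² + 3² + 4² + 5² + 6² = 91. Doubling for spin gives 182 electrons.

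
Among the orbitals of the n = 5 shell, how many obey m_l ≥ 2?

Go through l = 0, …, 4 (the values permitted for n = 5).
Per l-value: l=2 → 1; l=3 → 2; l=4 → 3.
Total orbitals: 1 + 2 + 3 = 6.

6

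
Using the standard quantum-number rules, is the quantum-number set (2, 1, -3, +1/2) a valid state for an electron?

Invalid

The magnetic quantum number must satisfy −l ≤ ml ≤ l. With l = 1, ml can only be -1, 0, 1, so ml = -3 is forbidden.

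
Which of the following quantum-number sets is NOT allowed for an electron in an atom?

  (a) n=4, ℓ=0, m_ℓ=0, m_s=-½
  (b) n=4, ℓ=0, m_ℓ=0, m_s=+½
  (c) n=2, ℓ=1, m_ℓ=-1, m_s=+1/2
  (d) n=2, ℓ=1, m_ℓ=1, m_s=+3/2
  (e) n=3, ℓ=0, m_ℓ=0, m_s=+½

(d)

(d) has m_s = +3/2, but an electron's spin must be ±1/2.
The remaining sets (a), (b), (c), (e) satisfy all four rules.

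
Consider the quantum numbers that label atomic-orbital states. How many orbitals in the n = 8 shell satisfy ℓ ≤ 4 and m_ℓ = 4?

For n = 8, ℓ ranges over 0 … 7.
Contributions: ℓ=4 → 1.
Total orbitals: 1.

1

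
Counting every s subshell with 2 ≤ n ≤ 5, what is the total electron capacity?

An s subshell (l = 0) exists for every n ≥ 1, so shells n = 2, 3, 4, 5 each contribute one — 4 subshells.
Since each s subshell holds 2(2·0+1) = 2 electrons, the total is 4 × 2 = 8.

8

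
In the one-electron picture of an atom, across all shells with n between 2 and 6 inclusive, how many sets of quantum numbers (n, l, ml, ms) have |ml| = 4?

12

Go shell by shell, enumerating (l, ml) with |ml| = 4:
n=5 → 2; n=6 → 4.
Orbitals: 2 + 4 = 6. Including both spin states (ms = ±1/2) gives 2 × 6 = 12 states.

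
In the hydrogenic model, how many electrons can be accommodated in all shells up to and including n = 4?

60

Total orbitals = 1² + 2² + 3² + 4² = 30. Doubling for spin gives 60 electrons.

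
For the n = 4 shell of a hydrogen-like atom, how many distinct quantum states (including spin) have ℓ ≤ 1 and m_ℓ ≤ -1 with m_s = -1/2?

1

Go through ℓ = 0, …, 3 (the values permitted for n = 4).
Per ℓ-value: ℓ=1 → 1.
Orbitals: 1. With m_s fixed to a single value there is one state per orbital, giving 1 state.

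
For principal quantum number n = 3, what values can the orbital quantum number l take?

0, 1, 2

l is an integer with 0 ≤ l ≤ n−1, so for n = 3: l = 0, 1, 2.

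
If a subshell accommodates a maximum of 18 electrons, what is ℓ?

ℓ = 4 (g)

2(2ℓ+1) = 18 ⇒ 2ℓ+1 = 9 ⇒ ℓ = 4.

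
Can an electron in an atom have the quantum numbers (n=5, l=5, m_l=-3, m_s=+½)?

No

The orbital quantum number must satisfy 0 ≤ l ≤ n−1. With n = 5 the allowed l values are 0, 1, 2, 3, 4, so l = 5 is out of range.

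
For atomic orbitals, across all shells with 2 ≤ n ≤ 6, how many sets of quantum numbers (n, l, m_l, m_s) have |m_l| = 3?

Per-shell orbital counts meeting the constraint:
n=4 → 2; n=5 → 4; n=6 → 6.
Orbitals: 2 + 4 + 6 = 12. Including both spin states (m_s = ±1/2) gives 2 × 12 = 24 states.

24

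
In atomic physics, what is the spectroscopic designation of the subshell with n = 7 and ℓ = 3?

7f

ℓ = 3 corresponds to the letter 'f', so the subshell is 7f.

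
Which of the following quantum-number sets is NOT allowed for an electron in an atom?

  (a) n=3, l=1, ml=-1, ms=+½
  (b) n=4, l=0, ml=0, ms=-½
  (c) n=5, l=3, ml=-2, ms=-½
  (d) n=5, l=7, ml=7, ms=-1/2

(d) has l = 7 ≥ n = 5, violating 0 ≤ l ≤ n−1.
The remaining sets (a), (b), (c) satisfy all four rules.

(d)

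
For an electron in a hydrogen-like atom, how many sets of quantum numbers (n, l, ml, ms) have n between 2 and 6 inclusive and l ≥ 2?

For each n in the range, tally the orbitals obeying l ≥ 2:
n=3 → 5; n=4 → 12; n=5 → 21; n=6 → 32.
Orbitals: 5 + 12 + 21 + 32 = 70. Including both spin states (ms = ±1/2) gives 2 × 70 = 140 states.

140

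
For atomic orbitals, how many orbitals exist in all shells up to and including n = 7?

Total orbitals = 1² + 2² + 3² + 4² + 5² + 6² + 7² = 140.

140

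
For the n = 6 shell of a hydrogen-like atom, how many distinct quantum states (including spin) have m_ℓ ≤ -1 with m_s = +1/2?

15

Contributions: ℓ=1 → 1; ℓ=2 → 2; ℓ=3 → 3; ℓ=4 → 4; ℓ=5 → 5.
Orbitals: 1 + 2 + 3 + 4 + 5 = 15. With m_s fixed to a single value there is one state per orbital, giving 15 states.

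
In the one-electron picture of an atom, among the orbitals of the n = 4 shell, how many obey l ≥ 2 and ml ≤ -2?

The (l, ml) pairs meeting l ≥ 2 and ml ≤ -2 give: l=2 → 1; l=3 → 2.
Total orbitals: 1 + 2 = 3.

3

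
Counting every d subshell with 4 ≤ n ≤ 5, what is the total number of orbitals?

A d subshell (l = 2) exists for every n ≥ 3, so shells n = 4, 5 each contribute one — 2 subshells.
Since each d subshell has 2·2+1 = 5 orbitals, the total is 2 × 5 = 10.

10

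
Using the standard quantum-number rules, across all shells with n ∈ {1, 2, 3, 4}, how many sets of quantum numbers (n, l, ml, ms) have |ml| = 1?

Go shell by shell, enumerating (l, ml) with |ml| = 1:
n=2 → 2; n=3 → 4; n=4 → 6.
Orbitals: 2 + 4 + 6 = 12. Including both spin states (ms = ±1/2) gives 2 × 12 = 24 states.

24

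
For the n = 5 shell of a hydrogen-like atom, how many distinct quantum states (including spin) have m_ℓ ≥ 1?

Go through ℓ = 0, …, 4 (the values permitted for n = 5).
Per ℓ-value: ℓ=1 → 1; ℓ=2 → 2; ℓ=3 → 3; ℓ=4 → 4.
Orbitals: 1 + 2 + 3 + 4 = 10. Each orbital carries two spin states, so 10 × 2 = 20 states.

20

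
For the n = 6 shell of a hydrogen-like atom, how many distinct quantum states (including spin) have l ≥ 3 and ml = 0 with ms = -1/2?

3

The n = 6 shell has l = 0 through 5; check each.
Per l-value: l=3 → 1; l=4 → 1; l=5 → 1.
Orbitals: 1 + 1 + 1 = 3. With ms fixed to a single value there is one state per orbital, giving 3 states.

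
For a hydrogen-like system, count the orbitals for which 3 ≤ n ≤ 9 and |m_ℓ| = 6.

Work shell by shell — for each n, count the (ℓ, m_ℓ) pairs that satisfy |m_ℓ| = 6:
n=7 → 2; n=8 → 4; n=9 → 6.
Total orbitals: 2 + 4 + 6 = 12.

12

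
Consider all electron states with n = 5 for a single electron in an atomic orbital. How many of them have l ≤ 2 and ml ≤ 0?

With n = 5 the allowed l are 0, 1, …, 4.
Contributions: l=0 → 1; l=1 → 2; l=2 → 3.
Orbitals: 1 + 2 + 3 = 6. Each orbital carries two spin states, so 6 × 2 = 12 states.

12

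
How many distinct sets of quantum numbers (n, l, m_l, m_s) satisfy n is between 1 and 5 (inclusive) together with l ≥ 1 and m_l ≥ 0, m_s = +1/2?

Count contributing orbitals for each principal shell:
n=2 → 2; n=3 → 5; n=4 → 9; n=5 → 14.
Orbitals: 2 + 5 + 9 + 14 = 30. With m_s fixed to +1/2 there is one state per orbital, so 30 states.

30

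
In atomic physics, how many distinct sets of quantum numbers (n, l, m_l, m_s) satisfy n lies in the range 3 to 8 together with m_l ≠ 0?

332

Work shell by shell — for each n, count the (l, m_l) pairs that satisfy m_l ≠ 0:
n=3 → 6; n=4 → 12; n=5 → 20; n=6 → 30; n=7 → 42; n=8 → 56.
Orbitals: 6 + 12 + 20 + 30 + 42 + 56 = 166. Including both spin states (m_s = ±1/2) gives 2 × 166 = 332 states.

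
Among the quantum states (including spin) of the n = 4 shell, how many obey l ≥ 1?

For n = 4, l ranges over 0 … 3.
Contributions: l=1 → 3; l=2 → 5; l=3 → 7.
Orbitals: 3 + 5 + 7 = 15. Each orbital carries two spin states, so 15 × 2 = 30 states.

30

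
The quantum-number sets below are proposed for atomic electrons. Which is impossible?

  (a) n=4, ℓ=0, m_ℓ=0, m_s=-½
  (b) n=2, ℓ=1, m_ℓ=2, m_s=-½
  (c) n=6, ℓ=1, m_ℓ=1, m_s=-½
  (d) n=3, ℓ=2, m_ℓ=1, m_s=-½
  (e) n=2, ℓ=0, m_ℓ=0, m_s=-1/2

(b)

(b) has |m_ℓ| = 2 > ℓ = 1, violating −ℓ ≤ m_ℓ ≤ ℓ.
The remaining sets (a), (c), (d), (e) satisfy all four rules.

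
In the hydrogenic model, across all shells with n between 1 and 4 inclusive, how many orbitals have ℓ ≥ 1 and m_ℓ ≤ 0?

16

Per-shell orbital counts meeting the constraint:
n=2 → 2; n=3 → 5; n=4 → 9.
Total orbitals: 2 + 5 + 9 = 16.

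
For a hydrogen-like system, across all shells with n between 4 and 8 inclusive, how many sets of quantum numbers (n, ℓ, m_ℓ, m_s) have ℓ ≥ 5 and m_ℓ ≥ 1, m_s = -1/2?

34

For each n in the range, tally the orbitals obeying ℓ ≥ 5 and m_ℓ ≥ 1:
n=6 → 5; n=7 → 11; n=8 → 18.
Orbitals: 5 + 11 + 18 = 34. With m_s fixed to -1/2 there is one state per orbital, so 34 states.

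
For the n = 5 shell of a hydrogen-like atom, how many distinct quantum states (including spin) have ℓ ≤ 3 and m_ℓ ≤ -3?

2

Go through ℓ = 0, …, 4 (the values permitted for n = 5).
Orbitals with ℓ ≤ 3 and m_ℓ ≤ -3, by ℓ: ℓ=3 → 1.
Orbitals: 1. Each orbital carries two spin states, so 1 × 2 = 2 states.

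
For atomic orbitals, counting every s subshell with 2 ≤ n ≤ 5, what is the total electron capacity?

8

An s subshell (l = 0) exists for every n ≥ 1, so shells n = 2, 3, 4, 5 each contribute one — 4 subshells.
Since each s subshell holds 2(2·0+1) = 2 electrons, the total is 4 × 2 = 8.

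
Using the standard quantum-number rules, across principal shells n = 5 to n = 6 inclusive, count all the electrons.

122

Shell n has n² orbitals: 5²=25 + 6²=36 = 61 orbitals.
Two spin states per orbital: 2 × 61 = 122 electrons.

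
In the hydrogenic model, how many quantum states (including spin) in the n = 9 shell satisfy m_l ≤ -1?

The n = 9 shell has l = 0 through 8; check each.
The (l, m_l) pairs meeting m_l ≤ -1 give: l=1 → 1; l=2 → 2; l=3 → 3; l=4 → 4; l=5 → 5; l=6 → 6; l=7 → 7; l=8 → 8.
Orbitals: 1 + 2 + 3 + 4 + 5 + 6 + 7 + 8 = 36. Each orbital carries two spin states, so 36 × 2 = 72 states.

72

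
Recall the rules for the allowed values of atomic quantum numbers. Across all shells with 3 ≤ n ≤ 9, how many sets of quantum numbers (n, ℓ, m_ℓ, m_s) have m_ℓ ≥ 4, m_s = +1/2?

Work shell by shell — for each n, count the (ℓ, m_ℓ) pairs that satisfy m_ℓ ≥ 4:
n=5 → 1; n=6 → 3; n=7 → 6; n=8 → 10; n=9 → 15.
Orbitals: 1 + 3 + 6 + 10 + 15 = 35. With m_s fixed to +1/2 there is one state per orbital, so 35 states.

35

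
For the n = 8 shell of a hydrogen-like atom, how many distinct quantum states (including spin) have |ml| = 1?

28

The n = 8 shell has l = 0 through 7; check each.
Contributions: l=1 → 2; l=2 → 2; l=3 → 2; l=4 → 2; l=5 → 2; l=6 → 2; l=7 → 2.
Orbitals: 2 + 2 + 2 + 2 + 2 + 2 + 2 = 14. Each orbital carries two spin states, so 14 × 2 = 28 states.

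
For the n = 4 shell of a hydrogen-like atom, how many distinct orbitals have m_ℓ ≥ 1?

6

Go through ℓ = 0, …, 3 (the values permitted for n = 4).
Orbitals with m_ℓ ≥ 1, by ℓ: ℓ=1 → 1; ℓ=2 → 2; ℓ=3 → 3.
Total orbitals: 1 + 2 + 3 = 6.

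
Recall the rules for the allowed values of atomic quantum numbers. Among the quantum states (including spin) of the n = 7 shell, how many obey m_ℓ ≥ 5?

6

The n = 7 shell has ℓ = 0 through 6; check each.
Orbitals with m_ℓ ≥ 5, by ℓ: ℓ=5 → 1; ℓ=6 → 2.
Orbitals: 1 + 2 = 3. Each orbital carries two spin states, so 3 × 2 = 6 states.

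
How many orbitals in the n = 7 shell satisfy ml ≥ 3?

Go through l = 0, …, 6 (the values permitted for n = 7).
Contributions: l=3 → 1; l=4 → 2; l=5 → 3; l=6 → 4.
Total orbitals: 1 + 2 + 3 + 4 = 10.

10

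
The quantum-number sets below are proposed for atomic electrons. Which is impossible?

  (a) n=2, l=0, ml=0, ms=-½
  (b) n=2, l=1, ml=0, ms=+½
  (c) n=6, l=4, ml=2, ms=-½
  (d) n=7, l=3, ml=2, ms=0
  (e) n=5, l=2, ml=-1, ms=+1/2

(d) has ms = 0, but an electron's spin must be ±1/2.
The remaining sets (a), (b), (c), (e) satisfy all four rules.

(d)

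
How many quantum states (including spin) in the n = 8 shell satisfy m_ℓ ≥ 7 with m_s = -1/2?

With n = 8 the allowed ℓ are 0, 1, …, 7.
Orbitals with m_ℓ ≥ 7, by ℓ: ℓ=7 → 1.
Orbitals: 1. With m_s fixed to a single value there is one state per orbital, giving 1 state.

1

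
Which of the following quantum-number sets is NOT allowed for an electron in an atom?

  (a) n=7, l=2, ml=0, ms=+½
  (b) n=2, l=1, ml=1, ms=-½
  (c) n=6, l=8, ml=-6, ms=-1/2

(c)

(c) has l = 8 ≥ n = 6, violating 0 ≤ l ≤ n−1.
The remaining sets (a), (b) satisfy all four rules.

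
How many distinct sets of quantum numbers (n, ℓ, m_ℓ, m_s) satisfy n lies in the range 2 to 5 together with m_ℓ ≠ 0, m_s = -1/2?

40

Count contributing orbitals for each principal shell:
n=2 → 2; n=3 → 6; n=4 → 12; n=5 → 20.
Orbitals: 2 + 6 + 12 + 20 = 40. With m_s fixed to -1/2 there is one state per orbital, so 40 states.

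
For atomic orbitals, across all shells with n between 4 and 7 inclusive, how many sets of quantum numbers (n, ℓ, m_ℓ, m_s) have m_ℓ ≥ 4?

20

Per-shell orbital counts meeting the constraint:
n=5 → 1; n=6 → 3; n=7 → 6.
Orbitals: 1 + 3 + 6 = 10. Including both spin states (m_s = ±1/2) gives 2 × 10 = 20 states.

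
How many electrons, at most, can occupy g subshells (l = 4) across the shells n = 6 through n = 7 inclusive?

36

A g subshell (l = 4) exists for every n ≥ 5, so shells n = 6, 7 each contribute one — 2 subshells.
Since each g subshell holds 2(2·4+1) = 18 electrons, the total is 2 × 18 = 36.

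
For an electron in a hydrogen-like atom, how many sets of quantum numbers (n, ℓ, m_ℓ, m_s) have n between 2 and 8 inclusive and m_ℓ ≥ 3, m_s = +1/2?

Go shell by shell, enumerating (ℓ, m_ℓ) with m_ℓ ≥ 3:
n=4 → 1; n=5 → 3; n=6 → 6; n=7 → 10; n=8 → 15.
Orbitals: 1 + 3 + 6 + 10 + 15 = 35. With m_s fixed to +1/2 there is one state per orbital, so 35 states.

35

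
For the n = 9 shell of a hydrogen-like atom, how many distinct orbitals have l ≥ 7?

32

Go through l = 0, …, 8 (the values permitted for n = 9).
Orbitals with l ≥ 7, by l: l=7 → 15; l=8 → 17.
Total orbitals: 15 + 17 = 32.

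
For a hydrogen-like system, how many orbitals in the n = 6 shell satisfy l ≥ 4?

Orbitals with l ≥ 4, by l: l=4 → 9; l=5 → 11.
Total orbitals: 9 + 11 = 20.

20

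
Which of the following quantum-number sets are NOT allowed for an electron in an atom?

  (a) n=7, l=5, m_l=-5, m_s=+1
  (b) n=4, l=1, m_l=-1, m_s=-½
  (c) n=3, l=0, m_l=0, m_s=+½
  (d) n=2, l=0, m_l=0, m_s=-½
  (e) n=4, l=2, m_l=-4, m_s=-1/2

(a) has m_s = +1, but an electron's spin must be ±1/2.
(e) has |m_l| = 4 > l = 2, violating −l ≤ m_l ≤ l.
The remaining sets (b), (c), (d) satisfy all four rules.

(a) and (e)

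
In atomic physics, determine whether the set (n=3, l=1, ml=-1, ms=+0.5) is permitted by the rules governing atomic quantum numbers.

Allowed

n = 3 is a positive integer. l = 1 satisfies 0 ≤ l ≤ n−1 = 2. ml = -1 lies in the range −l … +l (here −1 … 1). ms = +1/2 is one of ±1/2.
All four constraints are satisfied.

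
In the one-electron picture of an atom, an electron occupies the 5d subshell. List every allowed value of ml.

-2, -1, 0, 1, 2

The 5d subshell has l = 2, and ml takes every integer from −l to +l. With l = 2 that gives the 5 values -2, -1, 0, 1, 2.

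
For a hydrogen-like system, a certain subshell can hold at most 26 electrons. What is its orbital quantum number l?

l = 6 (i)

2(2l+1) = 26 ⇒ 2l+1 = 13 ⇒ l = 6.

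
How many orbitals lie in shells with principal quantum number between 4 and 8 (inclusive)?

190

Shell n has n² orbitals: 4²=16 + 5²=25 + 6²=36 + 7²=49 + 8²=64 = 190 orbitals.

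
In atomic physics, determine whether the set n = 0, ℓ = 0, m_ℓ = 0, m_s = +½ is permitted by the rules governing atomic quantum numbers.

Not allowed

The principal quantum number must be a positive integer (n ≥ 1), but here n = 0.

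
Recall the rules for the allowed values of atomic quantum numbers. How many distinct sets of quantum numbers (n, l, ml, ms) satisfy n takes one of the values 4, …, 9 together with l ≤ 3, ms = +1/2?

Go shell by shell, enumerating (l, ml) with l ≤ 3:
n=4 → 16; n=5 → 16; n=6 → 16; n=7 → 16; n=8 → 16; n=9 → 16.
Orbitals: 16 + 16 + 16 + 16 + 16 + 16 = 96. With ms fixed to +1/2 there is one state per orbital, so 96 states.

96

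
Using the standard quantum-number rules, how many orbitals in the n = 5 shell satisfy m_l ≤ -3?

3

With n = 5 the allowed l are 0, 1, …, 4.
The (l, m_l) pairs meeting m_l ≤ -3 give: l=3 → 1; l=4 → 2.
Total orbitals: 1 + 2 = 3.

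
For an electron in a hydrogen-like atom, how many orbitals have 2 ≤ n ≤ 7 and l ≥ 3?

Count contributing orbitals for each principal shell:
n=4 → 7; n=5 → 16; n=6 → 27; n=7 → 40.
Total orbitals: 7 + 16 + 27 + 40 = 90.

90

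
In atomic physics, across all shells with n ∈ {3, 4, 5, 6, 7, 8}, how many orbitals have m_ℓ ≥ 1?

Treat each shell separately and count matching orbitals:
n=3 → 3; n=4 → 6; n=5 → 10; n=6 → 15; n=7 → 21; n=8 → 28.
Total orbitals: 3 + 6 + 10 + 15 + 21 + 28 = 83.

83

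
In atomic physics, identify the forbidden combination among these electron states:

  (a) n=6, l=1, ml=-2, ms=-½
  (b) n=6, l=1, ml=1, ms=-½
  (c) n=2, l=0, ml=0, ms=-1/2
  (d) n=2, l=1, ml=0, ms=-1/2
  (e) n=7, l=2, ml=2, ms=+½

(a) has |ml| = 2 > l = 1, violating −l ≤ ml ≤ l.
The remaining sets (b), (c), (d), (e) satisfy all four rules.

(a)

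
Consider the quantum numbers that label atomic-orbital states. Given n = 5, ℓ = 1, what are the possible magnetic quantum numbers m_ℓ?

m_ℓ takes every integer from −ℓ to +ℓ. With ℓ = 1 that gives the 3 values -1, 0, 1.

-1, 0, 1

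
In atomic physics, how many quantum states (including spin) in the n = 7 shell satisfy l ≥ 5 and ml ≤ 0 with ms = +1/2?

Go through l = 0, …, 6 (the values permitted for n = 7).
Orbitals with l ≥ 5 and ml ≤ 0, by l: l=5 → 6; l=6 → 7.
Orbitals: 6 + 7 = 13. With ms fixed to a single value there is one state per orbital, giving 13 states.

13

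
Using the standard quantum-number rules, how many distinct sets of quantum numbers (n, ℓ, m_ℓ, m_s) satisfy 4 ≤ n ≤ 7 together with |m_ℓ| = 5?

Treat each shell separately and count matching orbitals:
n=6 → 2; n=7 → 4.
Orbitals: 2 + 4 = 6. Including both spin states (m_s = ±1/2) gives 2 × 6 = 12 states.

12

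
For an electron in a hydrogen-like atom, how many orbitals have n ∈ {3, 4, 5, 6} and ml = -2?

Go shell by shell, enumerating (l, ml) with ml = -2:
n=3 → 1; n=4 → 2; n=5 → 3; n=6 → 4.
Total orbitals: 1 + 2 + 3 + 4 = 10.

10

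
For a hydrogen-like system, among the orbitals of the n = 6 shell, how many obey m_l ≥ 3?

6

For n = 6, l ranges over 0 … 5.
The (l, m_l) pairs meeting m_l ≥ 3 give: l=3 → 1; l=4 → 2; l=5 → 3.
Total orbitals: 1 + 2 + 3 = 6.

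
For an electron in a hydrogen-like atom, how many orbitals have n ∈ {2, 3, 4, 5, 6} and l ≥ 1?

85

Go shell by shell, enumerating (l, m_l) with l ≥ 1:
n=2 → 3; n=3 → 8; n=4 → 15; n=5 → 24; n=6 → 35.
Total orbitals: 3 + 8 + 15 + 24 + 35 = 85.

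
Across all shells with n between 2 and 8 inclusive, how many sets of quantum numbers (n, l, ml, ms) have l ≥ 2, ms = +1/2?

175

Work shell by shell — for each n, count the (l, ml) pairs that satisfy l ≥ 2:
n=3 → 5; n=4 → 12; n=5 → 21; n=6 → 32; n=7 → 45; n=8 → 60.
Orbitals: 5 + 12 + 21 + 32 + 45 + 60 = 175. With ms fixed to +1/2 there is one state per orbital, so 175 states.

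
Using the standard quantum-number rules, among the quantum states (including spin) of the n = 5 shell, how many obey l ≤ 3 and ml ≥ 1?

12

With n = 5 the allowed l are 0, 1, …, 4.
The (l, ml) pairs meeting l ≤ 3 and ml ≥ 1 give: l=1 → 1; l=2 → 2; l=3 → 3.
Orbitals: 1 + 2 + 3 = 6. Each orbital carries two spin states, so 6 × 2 = 12 states.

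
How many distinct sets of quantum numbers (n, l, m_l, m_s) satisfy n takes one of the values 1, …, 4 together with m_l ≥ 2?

8

Work shell by shell — for each n, count the (l, m_l) pairs that satisfy m_l ≥ 2:
n=3 → 1; n=4 → 3.
Orbitals: 1 + 3 = 4. Including both spin states (m_s = ±1/2) gives 2 × 4 = 8 states.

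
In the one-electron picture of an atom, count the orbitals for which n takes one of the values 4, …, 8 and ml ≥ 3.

35

Work shell by shell — for each n, count the (l, ml) pairs that satisfy ml ≥ 3:
n=4 → 1; n=5 → 3; n=6 → 6; n=7 → 10; n=8 → 15.
Total orbitals: 1 + 3 + 6 + 10 + 15 = 35.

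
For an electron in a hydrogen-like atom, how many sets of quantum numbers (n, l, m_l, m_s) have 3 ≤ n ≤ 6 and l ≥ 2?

140

Treat each shell separately and count matching orbitals:
n=3 → 5; n=4 → 12; n=5 → 21; n=6 → 32.
Orbitals: 5 + 12 + 21 + 32 = 70. Including both spin states (m_s = ±1/2) gives 2 × 70 = 140 states.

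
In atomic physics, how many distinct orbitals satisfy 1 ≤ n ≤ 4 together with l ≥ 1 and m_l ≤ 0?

16

Go shell by shell, enumerating (l, m_l) with l ≥ 1 and m_l ≤ 0:
n=2 → 2; n=3 → 5; n=4 → 9.
Total orbitals: 2 + 5 + 9 = 16.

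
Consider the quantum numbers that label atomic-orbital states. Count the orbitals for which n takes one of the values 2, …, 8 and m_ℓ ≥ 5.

Count contributing orbitals for each principal shell:
n=6 → 1; n=7 → 3; n=8 → 6.
Total orbitals: 1 + 3 + 6 = 10.

10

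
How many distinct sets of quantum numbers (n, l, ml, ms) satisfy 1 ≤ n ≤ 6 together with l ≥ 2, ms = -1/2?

70

For each n in the range, tally the orbitals obeying l ≥ 2:
n=3 → 5; n=4 → 12; n=5 → 21; n=6 → 32.
Orbitals: 5 + 12 + 21 + 32 = 70. With ms fixed to -1/2 there is one state per orbital, so 70 states.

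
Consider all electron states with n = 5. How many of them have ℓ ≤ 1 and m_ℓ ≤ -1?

For n = 5, ℓ ranges over 0 … 4.
The (ℓ, m_ℓ) pairs meeting ℓ ≤ 1 and m_ℓ ≤ -1 give: ℓ=1 → 1.
Orbitals: 1. Each orbital carries two spin states, so 1 × 2 = 2 states.

2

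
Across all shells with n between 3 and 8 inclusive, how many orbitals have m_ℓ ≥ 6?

4

Work shell by shell — for each n, count the (ℓ, m_ℓ) pairs that satisfy m_ℓ ≥ 6:
n=7 → 1; n=8 → 3.
Total orbitals: 1 + 3 = 4.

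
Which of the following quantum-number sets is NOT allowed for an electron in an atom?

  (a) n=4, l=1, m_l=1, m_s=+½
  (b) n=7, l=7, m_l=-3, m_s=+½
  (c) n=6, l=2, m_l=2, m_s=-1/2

(b) has l = 7 ≥ n = 7, violating 0 ≤ l ≤ n−1.
The remaining sets (a), (c) satisfy all four rules.

(b)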